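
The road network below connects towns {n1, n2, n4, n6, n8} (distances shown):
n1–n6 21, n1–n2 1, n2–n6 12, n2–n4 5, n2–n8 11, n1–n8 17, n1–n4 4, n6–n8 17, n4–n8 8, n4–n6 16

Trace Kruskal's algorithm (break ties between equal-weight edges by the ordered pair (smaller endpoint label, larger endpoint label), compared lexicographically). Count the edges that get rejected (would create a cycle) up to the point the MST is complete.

Kruskal's algorithm — process edges by increasing weight (ties by edge label):
n1–n2 (1): add. Components now {n1,n2} {n8} {n4} {n6}
n1–n4 (4): add. Components now {n1,n2,n4} {n8} {n6}
n2–n4 (5): skip — n2 and n4 already connected.
n4–n8 (8): add. Components now {n1,n2,n4,n8} {n6}
n2–n8 (11): skip — n2 and n8 already connected.
n2–n6 (12): add. Components now {n1,n2,n4,n6,n8}
Edges rejected before the tree was complete: 2.

2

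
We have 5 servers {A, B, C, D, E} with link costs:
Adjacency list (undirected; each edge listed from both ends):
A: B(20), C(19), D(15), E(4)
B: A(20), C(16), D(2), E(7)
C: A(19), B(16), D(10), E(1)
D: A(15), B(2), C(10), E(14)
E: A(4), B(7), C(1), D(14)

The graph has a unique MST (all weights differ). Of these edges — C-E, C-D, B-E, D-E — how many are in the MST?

Kruskal: consider edges lightest-first.
C-E (1): add. Components now {A} {B} {C,E} {D}
B-D (2): add. Components now {A} {B,D} {C,E}
A-E (4): add. Components now {A,C,E} {B,D}
B-E (7): add. Components now {A,B,C,D,E}
MST edge set: {C-E, B-D, A-E, B-E}.
Of the listed edges, {C-E, B-E} are in the MST → 2.

2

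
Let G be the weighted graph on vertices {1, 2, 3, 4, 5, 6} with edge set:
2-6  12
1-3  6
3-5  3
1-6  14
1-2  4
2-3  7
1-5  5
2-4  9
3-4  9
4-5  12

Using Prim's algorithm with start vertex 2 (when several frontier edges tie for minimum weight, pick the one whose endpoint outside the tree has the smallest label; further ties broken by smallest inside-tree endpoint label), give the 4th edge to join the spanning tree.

Grow the tree from 2 using Prim:
Step 1: frontier [1-2 4, 2-3 7, 2-4 9, 2-6 12] → take 1-2 (4); add 1.
Step 2: frontier [1-5 5, 1-3 6, 1-6 14, 2-3 7, 2-4 9, 2-6 12] → take 1-5 (5); add 5.
Step 3: frontier [1-3 6, 1-6 14, 2-3 7, 2-4 9, 2-6 12, 3-5 3, 4-5 12] → take 3-5 (3); add 3.
Step 4: frontier [1-6 14, 2-4 9, 2-6 12, 3-4 9, 4-5 12] → take 2-4 (9); add 4.
Step 5: frontier [1-6 14, 2-6 12] → take 2-6 (12); add 6.
The 4th edge added is 2-4.

2-4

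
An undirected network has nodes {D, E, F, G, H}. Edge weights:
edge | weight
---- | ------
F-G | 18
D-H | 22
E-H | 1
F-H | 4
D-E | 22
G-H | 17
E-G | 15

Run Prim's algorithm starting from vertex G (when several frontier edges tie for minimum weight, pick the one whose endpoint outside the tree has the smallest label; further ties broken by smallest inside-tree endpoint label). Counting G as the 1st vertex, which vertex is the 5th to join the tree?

Prim's algorithm from G:
Step 1: cheapest edge leaving the tree is E-G (15); add E.
Step 2: cheapest edge leaving the tree is E-H (1); add H.
Step 3: cheapest edge leaving the tree is F-H (4); add F.
Step 4: cheapest edge leaving the tree is D-E (22); add D.
Vertex order: G, E, H, F, D. The 5th vertex is D.

D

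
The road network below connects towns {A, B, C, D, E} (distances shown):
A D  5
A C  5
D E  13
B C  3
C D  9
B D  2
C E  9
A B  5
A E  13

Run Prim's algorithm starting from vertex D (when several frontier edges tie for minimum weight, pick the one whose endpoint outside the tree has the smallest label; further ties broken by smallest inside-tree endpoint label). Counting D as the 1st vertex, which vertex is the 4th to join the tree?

A

Prim, starting at D.
Step 1: frontier [B D 2, A D 5, C D 9, D E 13] → take B D (2); add B.
Step 2: frontier [B C 3, A B 5, A D 5, C D 9, D E 13] → take B C (3); add C.
Step 3: frontier [A B 5, A C 5, C E 9, A D 5, D E 13] → take A B (5); add A.
Step 4: frontier [A E 13, C E 9, D E 13] → take C E (9); add E.
Vertex order: D, B, C, A, E. The 4th vertex is A.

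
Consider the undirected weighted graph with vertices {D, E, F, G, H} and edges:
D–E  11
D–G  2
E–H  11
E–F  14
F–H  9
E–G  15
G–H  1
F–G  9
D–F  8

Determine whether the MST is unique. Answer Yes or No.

No

Kruskal: consider edges lightest-first.
G–H (1): add. Components now {D} {E} {F} {G,H}
D–G (2): add. Components now {D,G,H} {E} {F}
D–F (8): add. Components now {D,F,G,H} {E}
F–G (9): skip — F and G already connected.
F–H (9): skip — F and H already connected.
D–E (11): add. Components now {D,E,F,G,H}
Non-tree edge E–H has weight 11, equal to the heaviest edge on its tree cycle — swapping gives another MST of the same weight. Not unique.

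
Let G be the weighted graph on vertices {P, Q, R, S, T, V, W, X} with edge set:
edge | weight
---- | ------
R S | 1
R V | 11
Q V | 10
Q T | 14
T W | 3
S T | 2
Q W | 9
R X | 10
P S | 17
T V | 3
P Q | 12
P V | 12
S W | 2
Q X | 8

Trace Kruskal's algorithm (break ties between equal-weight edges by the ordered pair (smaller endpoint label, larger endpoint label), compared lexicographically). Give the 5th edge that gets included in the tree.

Kruskal: consider edges lightest-first.
R S (1): add — endpoints in different components.
S T (2): add — endpoints in different components.
S W (2): add — endpoints in different components.
T V (3): add — endpoints in different components.
T W (3): skip — W and T already connected.
Q X (8): add — endpoints in different components.
Q W (9): add — endpoints in different components.
Q V (10): skip — Q and V already connected.
R X (10): skip — R and X already connected.
R V (11): skip — R and V already connected.
P Q (12): add — endpoints in different components.
The 5th edge added is Q X.

Q-X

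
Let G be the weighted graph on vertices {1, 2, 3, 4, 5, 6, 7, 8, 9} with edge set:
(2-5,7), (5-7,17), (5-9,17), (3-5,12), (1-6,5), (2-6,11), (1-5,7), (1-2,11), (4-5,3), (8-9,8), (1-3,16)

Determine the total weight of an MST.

76

Grow the tree from 5 using Prim:
Step 1: frontier [4-5 3, 1-5 7, 2-5 7, 3-5 12, 5-7 17, 5-9 17] → take 4-5 (3); add 4.
Step 2: frontier [1-5 7, 2-5 7, 3-5 12, 5-7 17, 5-9 17] → take 1-5 (7); add 1.
Step 3: frontier [1-6 5, 1-2 11, 1-3 16, 2-5 7, 3-5 12, 5-7 17, 5-9 17] → take 1-6 (5); add 6.
Step 4: frontier [1-2 11, 1-3 16, 2-5 7, 3-5 12, 5-7 17, 5-9 17, 2-6 11] → take 2-5 (7); add 2.
Step 5: frontier [1-3 16, 3-5 12, 5-7 17, 5-9 17] → take 3-5 (12); add 3.
Step 6: frontier [5-7 17, 5-9 17] → take 5-7 (17); add 7.
Step 7: frontier [5-9 17] → take 5-9 (17); add 9.
Step 8: frontier [8-9 8] → take 8-9 (8); add 8.
MST edges: 4-5, 1-5, 1-6, 2-5, 3-5, 5-7, 5-9, 8-9; total weight 3+7+5+7+12+17+17+8 = 76.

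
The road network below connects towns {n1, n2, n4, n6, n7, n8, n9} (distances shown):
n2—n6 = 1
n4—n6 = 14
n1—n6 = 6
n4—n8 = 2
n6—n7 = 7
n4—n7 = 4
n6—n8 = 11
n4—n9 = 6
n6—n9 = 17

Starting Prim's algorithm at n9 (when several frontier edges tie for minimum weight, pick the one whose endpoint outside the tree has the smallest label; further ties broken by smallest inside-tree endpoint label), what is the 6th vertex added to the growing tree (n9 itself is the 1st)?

Prim's algorithm from n9:
Step 1: frontier [n4—n9 6, n6—n9 17] → take n4—n9 (6); add n4.
Step 2: frontier [n4—n8 2, n4—n7 4, n4—n6 14, n6—n9 17] → take n4—n8 (2); add n8.
Step 3: frontier [n4—n7 4, n4—n6 14, n6—n8 11, n6—n9 17] → take n4—n7 (4); add n7.
Step 4: frontier [n4—n6 14, n6—n7 7, n6—n8 11, n6—n9 17] → take n6—n7 (7); add n6.
Step 5: frontier [n2—n6 1, n1—n6 6] → take n2—n6 (1); add n2.
Step 6: frontier [n1—n6 6] → take n1—n6 (6); add n1.
Vertex order: n9, n4, n8, n7, n6, n2, n1. The 6th vertex is n2.

n2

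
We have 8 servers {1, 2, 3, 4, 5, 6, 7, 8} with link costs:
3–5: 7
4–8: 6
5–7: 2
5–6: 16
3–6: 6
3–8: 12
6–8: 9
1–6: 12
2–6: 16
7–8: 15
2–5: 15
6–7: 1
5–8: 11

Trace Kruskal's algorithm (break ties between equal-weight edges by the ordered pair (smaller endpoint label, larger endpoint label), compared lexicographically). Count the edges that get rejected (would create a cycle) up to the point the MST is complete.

3

Kruskal's algorithm — process edges by increasing weight (ties by edge label):
6–7 (1): add — endpoints in different components.
5–7 (2): add — endpoints in different components.
3–6 (6): add — endpoints in different components.
4–8 (6): add — endpoints in different components.
3–5 (7): skip — 3 and 5 already connected.
6–8 (9): add — endpoints in different components.
5–8 (11): skip — 5 and 8 already connected.
1–6 (12): add — endpoints in different components.
3–8 (12): skip — 3 and 8 already connected.
2–5 (15): add — endpoints in different components.
Edges rejected before the tree was complete: 3.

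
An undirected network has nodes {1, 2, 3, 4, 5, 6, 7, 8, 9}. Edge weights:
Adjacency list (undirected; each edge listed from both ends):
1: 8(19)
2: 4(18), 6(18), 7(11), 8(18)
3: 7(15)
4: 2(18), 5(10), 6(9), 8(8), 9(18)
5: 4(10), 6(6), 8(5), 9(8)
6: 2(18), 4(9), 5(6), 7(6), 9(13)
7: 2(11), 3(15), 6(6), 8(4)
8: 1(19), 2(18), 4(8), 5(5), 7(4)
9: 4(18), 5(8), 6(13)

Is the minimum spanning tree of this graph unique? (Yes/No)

No

Sort edges by weight, then run Kruskal:
7 8 (4): add — endpoints in different components.
5 8 (5): add — endpoints in different components.
5 6 (6): add — endpoints in different components.
6 7 (6): skip — 6 and 7 already connected.
4 8 (8): add — endpoints in different components.
5 9 (8): add — endpoints in different components.
4 6 (9): skip — 4 and 6 already connected.
4 5 (10): skip — 4 and 5 already connected.
2 7 (11): add — endpoints in different components.
6 9 (13): skip — 6 and 9 already connected.
3 7 (15): add — endpoints in different components.
2 4 (18): skip — 2 and 4 already connected.
2 6 (18): skip — 2 and 6 already connected.
2 8 (18): skip — 2 and 8 already connected.
4 9 (18): skip — 4 and 9 already connected.
1 8 (19): add — endpoints in different components.
Non-tree edge 6 7 has weight 6, equal to the heaviest edge on its tree cycle — swapping gives another MST of the same weight. Not unique.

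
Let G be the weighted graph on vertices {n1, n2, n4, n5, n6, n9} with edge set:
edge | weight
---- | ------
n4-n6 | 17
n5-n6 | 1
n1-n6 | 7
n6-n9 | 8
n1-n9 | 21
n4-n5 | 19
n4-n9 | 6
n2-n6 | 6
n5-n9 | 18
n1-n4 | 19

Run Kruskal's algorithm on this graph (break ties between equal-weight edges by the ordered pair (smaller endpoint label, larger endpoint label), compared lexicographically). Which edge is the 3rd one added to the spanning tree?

n4-n9

Kruskal's algorithm — process edges by increasing weight (ties by edge label):
n5-n6 (1): add. Components now {n2} {n5,n6} {n4} {n9} {n1}
n2-n6 (6): add. Components now {n2,n5,n6} {n4} {n9} {n1}
n4-n9 (6): add. Components now {n2,n5,n6} {n4,n9} {n1}
n1-n6 (7): add. Components now {n1,n2,n5,n6} {n4,n9}
n6-n9 (8): add. Components now {n1,n2,n4,n5,n6,n9}
The 3rd edge added is n4-n9.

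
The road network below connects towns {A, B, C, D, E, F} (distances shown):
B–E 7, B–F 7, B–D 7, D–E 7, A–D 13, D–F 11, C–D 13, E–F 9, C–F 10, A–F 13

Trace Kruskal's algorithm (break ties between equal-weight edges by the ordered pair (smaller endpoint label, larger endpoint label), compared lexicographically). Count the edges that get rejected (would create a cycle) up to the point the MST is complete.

Kruskal: consider edges lightest-first.
B–D (7): add. Components now {A} {B,D} {C} {E} {F}
B–E (7): add. Components now {A} {B,D,E} {C} {F}
B–F (7): add. Components now {A} {B,D,E,F} {C}
D–E (7): skip — D and E already connected.
E–F (9): skip — E and F already connected.
C–F (10): add. Components now {A} {B,C,D,E,F}
D–F (11): skip — D and F already connected.
A–D (13): add. Components now {A,B,C,D,E,F}
Edges rejected before the tree was complete: 3.

3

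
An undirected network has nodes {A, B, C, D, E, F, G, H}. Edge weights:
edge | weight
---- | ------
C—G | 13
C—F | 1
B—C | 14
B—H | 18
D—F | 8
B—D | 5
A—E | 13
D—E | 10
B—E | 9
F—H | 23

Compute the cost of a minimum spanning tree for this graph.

Kruskal: consider edges lightest-first.
C—F (1): add — endpoints in different components.
B—D (5): add — endpoints in different components.
D—F (8): add — endpoints in different components.
B—E (9): add — endpoints in different components.
D—E (10): skip — D and E already connected.
A—E (13): add — endpoints in different components.
C—G (13): add — endpoints in different components.
B—C (14): skip — B and C already connected.
B—H (18): add — endpoints in different components.
MST edges: C—F, B—D, D—F, B—E, A—E, C—G, B—H; total weight 1+5+8+9+13+13+18 = 67.

67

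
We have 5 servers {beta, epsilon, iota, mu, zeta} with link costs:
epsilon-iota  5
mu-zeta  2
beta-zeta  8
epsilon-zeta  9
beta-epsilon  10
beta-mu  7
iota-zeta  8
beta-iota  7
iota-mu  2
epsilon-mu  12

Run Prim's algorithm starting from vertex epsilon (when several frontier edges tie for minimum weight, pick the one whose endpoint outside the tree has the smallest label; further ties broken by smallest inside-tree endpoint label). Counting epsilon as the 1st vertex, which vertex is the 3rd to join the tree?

mu

Prim's algorithm from epsilon:
Step 1: cheapest edge leaving the tree is epsilon-iota (5); add iota.
Step 2: cheapest edge leaving the tree is iota-mu (2); add mu.
Step 3: cheapest edge leaving the tree is mu-zeta (2); add zeta.
Step 4: cheapest edge leaving the tree is beta-iota (7); add beta.
Vertex order: epsilon, iota, mu, zeta, beta. The 3rd vertex is mu.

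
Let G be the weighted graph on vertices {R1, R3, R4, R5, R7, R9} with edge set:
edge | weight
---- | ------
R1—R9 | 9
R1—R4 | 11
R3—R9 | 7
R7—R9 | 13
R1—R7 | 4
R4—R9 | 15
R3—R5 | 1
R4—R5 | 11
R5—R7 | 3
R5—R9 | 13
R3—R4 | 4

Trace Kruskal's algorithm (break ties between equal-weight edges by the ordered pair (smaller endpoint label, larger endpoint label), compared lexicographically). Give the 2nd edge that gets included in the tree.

R5-R7

Sort edges by weight, then run Kruskal:
R3—R5 (1): add. Components now {R7} {R4} {R9} {R1} {R3,R5}
R5—R7 (3): add. Components now {R3,R5,R7} {R4} {R9} {R1}
R1—R7 (4): add. Components now {R1,R3,R5,R7} {R4} {R9}
R3—R4 (4): add. Components now {R1,R3,R4,R5,R7} {R9}
R3—R9 (7): add. Components now {R1,R3,R4,R5,R7,R9}
The 2nd edge added is R5—R7.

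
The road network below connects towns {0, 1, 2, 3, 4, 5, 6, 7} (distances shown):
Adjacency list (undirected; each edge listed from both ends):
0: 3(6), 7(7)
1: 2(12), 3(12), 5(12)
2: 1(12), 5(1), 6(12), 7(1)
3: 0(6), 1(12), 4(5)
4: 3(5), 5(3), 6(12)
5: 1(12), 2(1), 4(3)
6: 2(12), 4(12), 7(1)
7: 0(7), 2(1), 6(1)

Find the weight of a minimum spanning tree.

29

Sort edges by weight, then run Kruskal:
2-5 (1): add — endpoints in different components.
2-7 (1): add — endpoints in different components.
6-7 (1): add — endpoints in different components.
4-5 (3): add — endpoints in different components.
3-4 (5): add — endpoints in different components.
0-3 (6): add — endpoints in different components.
0-7 (7): skip — 0 and 7 already connected.
1-2 (12): add — endpoints in different components.
MST edges: 2-5, 2-7, 6-7, 4-5, 3-4, 0-3, 1-2; total weight 1+1+1+3+5+6+12 = 29.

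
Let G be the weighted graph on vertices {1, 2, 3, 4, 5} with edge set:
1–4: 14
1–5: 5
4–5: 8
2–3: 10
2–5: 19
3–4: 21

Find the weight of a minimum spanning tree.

Grow the tree from 5 using Prim:
Step 1: cheapest edge leaving the tree is 1–5 (5); add 1.
Step 2: cheapest edge leaving the tree is 4–5 (8); add 4.
Step 3: cheapest edge leaving the tree is 2–5 (19); add 2.
Step 4: cheapest edge leaving the tree is 2–3 (10); add 3.
MST edges: 1–5, 4–5, 2–5, 2–3; total weight 5+8+19+10 = 42.

42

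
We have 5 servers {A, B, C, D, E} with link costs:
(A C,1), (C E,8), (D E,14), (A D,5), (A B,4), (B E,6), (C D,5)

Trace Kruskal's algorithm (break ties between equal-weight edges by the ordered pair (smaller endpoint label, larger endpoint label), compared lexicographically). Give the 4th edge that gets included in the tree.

Kruskal's algorithm — process edges by increasing weight (ties by edge label):
A C (1): add. Components now {A,C} {B} {D} {E}
A B (4): add. Components now {A,B,C} {D} {E}
A D (5): add. Components now {A,B,C,D} {E}
C D (5): skip — C and D already connected.
B E (6): add. Components now {A,B,C,D,E}
The 4th edge added is B E.

B-E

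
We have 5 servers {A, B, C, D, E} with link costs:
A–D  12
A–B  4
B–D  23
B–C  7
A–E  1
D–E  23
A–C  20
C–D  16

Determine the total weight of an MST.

24

Sort edges by weight, then run Kruskal:
A–E (1): add. Components now {A,E} {B} {C} {D}
A–B (4): add. Components now {A,B,E} {C} {D}
B–C (7): add. Components now {A,B,C,E} {D}
A–D (12): add. Components now {A,B,C,D,E}
MST edges: A–E, A–B, B–C, A–D; total weight 1+4+7+12 = 24.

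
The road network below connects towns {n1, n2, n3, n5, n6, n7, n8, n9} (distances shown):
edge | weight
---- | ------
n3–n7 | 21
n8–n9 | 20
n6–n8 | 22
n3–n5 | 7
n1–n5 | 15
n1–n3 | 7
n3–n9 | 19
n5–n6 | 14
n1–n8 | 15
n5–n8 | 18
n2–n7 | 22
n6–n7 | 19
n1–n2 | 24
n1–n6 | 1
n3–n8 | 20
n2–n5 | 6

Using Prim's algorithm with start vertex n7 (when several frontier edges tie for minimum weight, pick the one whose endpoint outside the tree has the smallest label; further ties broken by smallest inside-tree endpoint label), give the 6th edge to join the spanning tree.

Grow the tree from n7 using Prim:
Step 1: cheapest edge leaving the tree is n6–n7 (19); add n6.
Step 2: cheapest edge leaving the tree is n1–n6 (1); add n1.
Step 3: cheapest edge leaving the tree is n1–n3 (7); add n3.
Step 4: cheapest edge leaving the tree is n3–n5 (7); add n5.
Step 5: cheapest edge leaving the tree is n2–n5 (6); add n2.
Step 6: cheapest edge leaving the tree is n1–n8 (15); add n8.
Step 7: cheapest edge leaving the tree is n3–n9 (19); add n9.
The 6th edge added is n1–n8.

n1-n8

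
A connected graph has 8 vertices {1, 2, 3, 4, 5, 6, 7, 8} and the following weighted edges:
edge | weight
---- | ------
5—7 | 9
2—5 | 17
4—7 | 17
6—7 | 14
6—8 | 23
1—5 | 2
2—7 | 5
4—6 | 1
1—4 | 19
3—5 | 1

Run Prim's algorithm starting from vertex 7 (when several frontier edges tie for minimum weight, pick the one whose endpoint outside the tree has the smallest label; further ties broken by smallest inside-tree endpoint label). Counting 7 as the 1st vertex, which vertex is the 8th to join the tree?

8

Prim's algorithm from 7:
Step 1: cheapest edge leaving the tree is 2—7 (5); add 2.
Step 2: cheapest edge leaving the tree is 5—7 (9); add 5.
Step 3: cheapest edge leaving the tree is 3—5 (1); add 3.
Step 4: cheapest edge leaving the tree is 1—5 (2); add 1.
Step 5: cheapest edge leaving the tree is 6—7 (14); add 6.
Step 6: cheapest edge leaving the tree is 4—6 (1); add 4.
Step 7: cheapest edge leaving the tree is 6—8 (23); add 8.
Vertex order: 7, 2, 5, 3, 1, 6, 4, 8. The 8th vertex is 8.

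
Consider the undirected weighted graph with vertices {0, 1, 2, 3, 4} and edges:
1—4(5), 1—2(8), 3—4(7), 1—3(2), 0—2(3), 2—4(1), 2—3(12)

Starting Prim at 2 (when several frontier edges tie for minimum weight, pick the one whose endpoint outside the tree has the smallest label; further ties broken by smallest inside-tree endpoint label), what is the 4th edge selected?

Grow the tree from 2 using Prim:
Step 1: frontier [2—4 1, 0—2 3, 1—2 8, 2—3 12] → take 2—4 (1); add 4.
Step 2: frontier [0—2 3, 1—2 8, 2—3 12, 1—4 5, 3—4 7] → take 0—2 (3); add 0.
Step 3: frontier [1—2 8, 2—3 12, 1—4 5, 3—4 7] → take 1—4 (5); add 1.
Step 4: frontier [1—3 2, 2—3 12, 3—4 7] → take 1—3 (2); add 3.
The 4th edge added is 1—3.

1-3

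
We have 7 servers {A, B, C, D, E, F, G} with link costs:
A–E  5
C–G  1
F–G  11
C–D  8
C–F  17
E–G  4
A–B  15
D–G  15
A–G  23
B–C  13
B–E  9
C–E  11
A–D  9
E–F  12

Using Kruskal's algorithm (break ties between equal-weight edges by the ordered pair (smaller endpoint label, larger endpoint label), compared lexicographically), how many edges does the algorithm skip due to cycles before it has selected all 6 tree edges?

Sort edges by weight, then run Kruskal:
C–G (1): add — endpoints in different components.
E–G (4): add — endpoints in different components.
A–E (5): add — endpoints in different components.
C–D (8): add — endpoints in different components.
A–D (9): skip — A and D already connected.
B–E (9): add — endpoints in different components.
C–E (11): skip — C and E already connected.
F–G (11): add — endpoints in different components.
Edges rejected before the tree was complete: 2.

2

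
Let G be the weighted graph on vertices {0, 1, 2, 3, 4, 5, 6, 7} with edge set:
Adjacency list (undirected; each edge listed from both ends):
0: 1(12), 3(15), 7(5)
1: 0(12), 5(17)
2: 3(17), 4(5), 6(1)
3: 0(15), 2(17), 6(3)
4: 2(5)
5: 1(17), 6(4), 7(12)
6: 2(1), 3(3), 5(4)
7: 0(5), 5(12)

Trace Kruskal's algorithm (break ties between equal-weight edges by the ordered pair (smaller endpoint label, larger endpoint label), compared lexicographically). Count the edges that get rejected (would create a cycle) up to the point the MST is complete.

Kruskal's algorithm — process edges by increasing weight (ties by edge label):
2—6 (1): add — endpoints in different components.
3—6 (3): add — endpoints in different components.
5—6 (4): add — endpoints in different components.
0—7 (5): add — endpoints in different components.
2—4 (5): add — endpoints in different components.
0—1 (12): add — endpoints in different components.
5—7 (12): add — endpoints in different components.
Edges rejected before the tree was complete: 0.

0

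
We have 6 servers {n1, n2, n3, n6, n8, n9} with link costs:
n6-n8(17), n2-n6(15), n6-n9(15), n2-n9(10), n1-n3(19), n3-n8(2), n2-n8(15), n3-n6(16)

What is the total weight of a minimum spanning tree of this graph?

Kruskal: consider edges lightest-first.
n3-n8 (2): add — endpoints in different components.
n2-n9 (10): add — endpoints in different components.
n2-n6 (15): add — endpoints in different components.
n2-n8 (15): add — endpoints in different components.
n6-n9 (15): skip — n9 and n6 already connected.
n3-n6 (16): skip — n6 and n3 already connected.
n6-n8 (17): skip — n6 and n8 already connected.
n1-n3 (19): add — endpoints in different components.
MST edges: n3-n8, n2-n9, n2-n6, n2-n8, n1-n3; total weight 2+10+15+15+19 = 61.

61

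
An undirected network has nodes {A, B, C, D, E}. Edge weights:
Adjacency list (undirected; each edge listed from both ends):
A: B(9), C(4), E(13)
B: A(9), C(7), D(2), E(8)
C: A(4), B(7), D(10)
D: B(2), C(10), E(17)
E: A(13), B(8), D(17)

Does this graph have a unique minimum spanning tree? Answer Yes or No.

Yes

Kruskal's algorithm — process edges by increasing weight (ties by edge label):
B D (2): add — endpoints in different components.
A C (4): add — endpoints in different components.
B C (7): add — endpoints in different components.
B E (8): add — endpoints in different components.
Every non-tree edge has weight strictly greater than the heaviest edge on the tree path between its endpoints, so the MST is unique.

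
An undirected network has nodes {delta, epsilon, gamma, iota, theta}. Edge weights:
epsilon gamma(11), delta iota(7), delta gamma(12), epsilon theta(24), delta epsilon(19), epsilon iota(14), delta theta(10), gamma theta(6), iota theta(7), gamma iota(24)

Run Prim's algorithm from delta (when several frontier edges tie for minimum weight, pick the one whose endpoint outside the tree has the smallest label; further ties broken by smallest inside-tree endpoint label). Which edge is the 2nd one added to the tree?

Prim, starting at delta.
Step 1: cheapest edge leaving the tree is delta iota (7); add iota.
Step 2: cheapest edge leaving the tree is iota theta (7); add theta.
Step 3: cheapest edge leaving the tree is gamma theta (6); add gamma.
Step 4: cheapest edge leaving the tree is epsilon gamma (11); add epsilon.
The 2nd edge added is iota theta.

iota-theta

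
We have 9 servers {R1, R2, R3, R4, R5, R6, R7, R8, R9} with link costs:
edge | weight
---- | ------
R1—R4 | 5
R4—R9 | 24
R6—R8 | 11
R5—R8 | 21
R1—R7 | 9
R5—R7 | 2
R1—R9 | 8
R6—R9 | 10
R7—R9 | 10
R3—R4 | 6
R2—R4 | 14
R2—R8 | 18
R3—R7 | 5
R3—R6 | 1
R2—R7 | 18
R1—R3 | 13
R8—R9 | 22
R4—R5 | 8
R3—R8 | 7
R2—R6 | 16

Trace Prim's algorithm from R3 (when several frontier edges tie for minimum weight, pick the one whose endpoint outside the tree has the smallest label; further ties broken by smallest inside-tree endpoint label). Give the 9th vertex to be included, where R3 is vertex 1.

Prim's algorithm from R3:
Step 1: cheapest edge leaving the tree is R3—R6 (1); add R6.
Step 2: cheapest edge leaving the tree is R3—R7 (5); add R7.
Step 3: cheapest edge leaving the tree is R5—R7 (2); add R5.
Step 4: cheapest edge leaving the tree is R3—R4 (6); add R4.
Step 5: cheapest edge leaving the tree is R1—R4 (5); add R1.
Step 6: cheapest edge leaving the tree is R3—R8 (7); add R8.
Step 7: cheapest edge leaving the tree is R1—R9 (8); add R9.
Step 8: cheapest edge leaving the tree is R2—R4 (14); add R2.
Vertex order: R3, R6, R7, R5, R4, R1, R8, R9, R2. The 9th vertex is R2.

R2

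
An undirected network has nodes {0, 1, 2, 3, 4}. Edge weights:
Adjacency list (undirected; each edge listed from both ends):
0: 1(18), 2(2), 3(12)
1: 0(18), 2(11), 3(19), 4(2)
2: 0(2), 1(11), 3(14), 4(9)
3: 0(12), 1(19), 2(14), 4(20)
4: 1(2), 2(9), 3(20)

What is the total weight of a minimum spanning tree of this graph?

25

Sort edges by weight, then run Kruskal:
0–2 (2): add — endpoints in different components.
1–4 (2): add — endpoints in different components.
2–4 (9): add — endpoints in different components.
1–2 (11): skip — 1 and 2 already connected.
0–3 (12): add — endpoints in different components.
MST edges: 0–2, 1–4, 2–4, 0–3; total weight 2+2+9+12 = 25.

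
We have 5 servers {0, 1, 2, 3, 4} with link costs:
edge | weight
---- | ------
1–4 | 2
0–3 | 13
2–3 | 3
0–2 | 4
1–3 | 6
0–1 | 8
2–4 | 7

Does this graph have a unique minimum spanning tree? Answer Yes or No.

Sort edges by weight, then run Kruskal:
1–4 (2): add — endpoints in different components.
2–3 (3): add — endpoints in different components.
0–2 (4): add — endpoints in different components.
1–3 (6): add — endpoints in different components.
Every non-tree edge has weight strictly greater than the heaviest edge on the tree path between its endpoints, so the MST is unique.

Yes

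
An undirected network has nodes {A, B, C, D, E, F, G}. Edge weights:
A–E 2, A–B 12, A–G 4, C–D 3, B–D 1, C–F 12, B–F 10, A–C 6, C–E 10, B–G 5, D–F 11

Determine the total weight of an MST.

Sort edges by weight, then run Kruskal:
B–D (1): add — endpoints in different components.
A–E (2): add — endpoints in different components.
C–D (3): add — endpoints in different components.
A–G (4): add — endpoints in different components.
B–G (5): add — endpoints in different components.
A–C (6): skip — A and C already connected.
B–F (10): add — endpoints in different components.
MST edges: B–D, A–E, C–D, A–G, B–G, B–F; total weight 1+2+3+4+5+10 = 25.

25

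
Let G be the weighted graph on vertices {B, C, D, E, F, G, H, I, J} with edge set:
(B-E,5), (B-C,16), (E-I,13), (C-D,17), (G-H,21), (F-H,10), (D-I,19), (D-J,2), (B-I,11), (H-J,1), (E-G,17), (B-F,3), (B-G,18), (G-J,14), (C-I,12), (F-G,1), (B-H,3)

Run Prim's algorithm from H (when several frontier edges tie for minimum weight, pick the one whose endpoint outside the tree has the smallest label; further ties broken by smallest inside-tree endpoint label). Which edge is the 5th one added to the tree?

Prim, starting at H.
Step 1: cheapest edge leaving the tree is H-J (1); add J.
Step 2: cheapest edge leaving the tree is D-J (2); add D.
Step 3: cheapest edge leaving the tree is B-H (3); add B.
Step 4: cheapest edge leaving the tree is B-F (3); add F.
Step 5: cheapest edge leaving the tree is F-G (1); add G.
Step 6: cheapest edge leaving the tree is B-E (5); add E.
Step 7: cheapest edge leaving the tree is B-I (11); add I.
Step 8: cheapest edge leaving the tree is C-I (12); add C.
The 5th edge added is F-G.

F-G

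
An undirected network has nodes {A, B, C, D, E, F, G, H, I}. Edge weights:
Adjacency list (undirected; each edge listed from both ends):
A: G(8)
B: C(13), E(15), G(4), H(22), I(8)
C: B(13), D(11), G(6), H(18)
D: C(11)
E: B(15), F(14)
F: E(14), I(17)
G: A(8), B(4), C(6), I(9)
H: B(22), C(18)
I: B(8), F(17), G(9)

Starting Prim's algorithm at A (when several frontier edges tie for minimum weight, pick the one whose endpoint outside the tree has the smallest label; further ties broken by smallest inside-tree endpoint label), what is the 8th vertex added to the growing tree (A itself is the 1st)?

Prim, starting at A.
Step 1: cheapest edge leaving the tree is A—G (8); add G.
Step 2: cheapest edge leaving the tree is B—G (4); add B.
Step 3: cheapest edge leaving the tree is C—G (6); add C.
Step 4: cheapest edge leaving the tree is B—I (8); add I.
Step 5: cheapest edge leaving the tree is C—D (11); add D.
Step 6: cheapest edge leaving the tree is B—E (15); add E.
Step 7: cheapest edge leaving the tree is E—F (14); add F.
Step 8: cheapest edge leaving the tree is C—H (18); add H.
Vertex order: A, G, B, C, I, D, E, F, H. The 8th vertex is F.

F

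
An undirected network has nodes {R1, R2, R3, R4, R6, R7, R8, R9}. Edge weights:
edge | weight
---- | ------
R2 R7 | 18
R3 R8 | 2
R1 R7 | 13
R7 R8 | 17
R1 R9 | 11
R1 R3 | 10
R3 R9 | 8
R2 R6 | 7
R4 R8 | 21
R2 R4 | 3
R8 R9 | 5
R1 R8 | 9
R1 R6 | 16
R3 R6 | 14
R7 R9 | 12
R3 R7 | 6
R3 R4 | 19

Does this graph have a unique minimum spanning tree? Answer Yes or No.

Kruskal: consider edges lightest-first.
R3 R8 (2): add — endpoints in different components.
R2 R4 (3): add — endpoints in different components.
R8 R9 (5): add — endpoints in different components.
R3 R7 (6): add — endpoints in different components.
R2 R6 (7): add — endpoints in different components.
R3 R9 (8): skip — R3 and R9 already connected.
R1 R8 (9): add — endpoints in different components.
R1 R3 (10): skip — R1 and R3 already connected.
R1 R9 (11): skip — R1 and R9 already connected.
R7 R9 (12): skip — R9 and R7 already connected.
R1 R7 (13): skip — R1 and R7 already connected.
R3 R6 (14): add — endpoints in different components.
Every non-tree edge has weight strictly greater than the heaviest edge on the tree path between its endpoints, so the MST is unique.

Yes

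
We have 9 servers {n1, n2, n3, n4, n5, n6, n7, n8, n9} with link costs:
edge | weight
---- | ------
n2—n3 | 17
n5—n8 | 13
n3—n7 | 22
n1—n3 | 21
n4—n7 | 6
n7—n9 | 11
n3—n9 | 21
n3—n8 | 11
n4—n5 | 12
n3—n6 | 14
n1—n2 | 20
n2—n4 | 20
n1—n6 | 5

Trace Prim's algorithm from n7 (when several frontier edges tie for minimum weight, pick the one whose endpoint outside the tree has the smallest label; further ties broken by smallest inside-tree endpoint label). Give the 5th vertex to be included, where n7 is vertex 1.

Prim, starting at n7.
Step 1: frontier [n4—n7 6, n7—n9 11, n3—n7 22] → take n4—n7 (6); add n4.
Step 2: frontier [n4—n5 12, n2—n4 20, n7—n9 11, n3—n7 22] → take n7—n9 (11); add n9.
Step 3: frontier [n4—n5 12, n2—n4 20, n3—n7 22, n3—n9 21] → take n4—n5 (12); add n5.
Step 4: frontier [n2—n4 20, n5—n8 13, n3—n7 22, n3—n9 21] → take n5—n8 (13); add n8.
Step 5: frontier [n2—n4 20, n3—n7 22, n3—n8 11, n3—n9 21] → take n3—n8 (11); add n3.
Step 6: frontier [n3—n6 14, n2—n3 17, n1—n3 21, n2—n4 20] → take n3—n6 (14); add n6.
Step 7: frontier [n2—n3 17, n1—n3 21, n2—n4 20, n1—n6 5] → take n1—n6 (5); add n1.
Step 8: frontier [n1—n2 20, n2—n3 17, n2—n4 20] → take n2—n3 (17); add n2.
Vertex order: n7, n4, n9, n5, n8, n3, n6, n1, n2. The 5th vertex is n8.

n8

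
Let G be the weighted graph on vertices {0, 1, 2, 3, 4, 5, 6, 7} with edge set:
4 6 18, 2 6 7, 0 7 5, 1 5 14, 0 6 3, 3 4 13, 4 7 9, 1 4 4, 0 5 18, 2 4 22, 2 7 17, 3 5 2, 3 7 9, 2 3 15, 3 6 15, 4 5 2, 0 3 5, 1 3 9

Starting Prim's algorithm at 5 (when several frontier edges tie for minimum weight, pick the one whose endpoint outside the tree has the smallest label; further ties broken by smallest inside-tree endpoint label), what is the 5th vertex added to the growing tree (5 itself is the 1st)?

Grow the tree from 5 using Prim:
Step 1: cheapest edge leaving the tree is 3 5 (2); add 3.
Step 2: cheapest edge leaving the tree is 4 5 (2); add 4.
Step 3: cheapest edge leaving the tree is 1 4 (4); add 1.
Step 4: cheapest edge leaving the tree is 0 3 (5); add 0.
Step 5: cheapest edge leaving the tree is 0 6 (3); add 6.
Step 6: cheapest edge leaving the tree is 0 7 (5); add 7.
Step 7: cheapest edge leaving the tree is 2 6 (7); add 2.
Vertex order: 5, 3, 4, 1, 0, 6, 7, 2. The 5th vertex is 0.

0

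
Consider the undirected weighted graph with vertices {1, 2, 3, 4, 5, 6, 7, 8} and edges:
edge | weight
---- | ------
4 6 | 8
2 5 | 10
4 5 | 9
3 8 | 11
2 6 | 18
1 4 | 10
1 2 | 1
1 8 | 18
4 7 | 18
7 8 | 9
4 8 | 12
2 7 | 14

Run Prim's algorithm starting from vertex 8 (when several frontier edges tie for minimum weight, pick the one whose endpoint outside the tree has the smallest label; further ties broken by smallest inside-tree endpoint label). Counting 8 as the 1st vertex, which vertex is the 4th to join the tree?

Prim's algorithm from 8:
Step 1: cheapest edge leaving the tree is 7 8 (9); add 7.
Step 2: cheapest edge leaving the tree is 3 8 (11); add 3.
Step 3: cheapest edge leaving the tree is 4 8 (12); add 4.
Step 4: cheapest edge leaving the tree is 4 6 (8); add 6.
Step 5: cheapest edge leaving the tree is 4 5 (9); add 5.
Step 6: cheapest edge leaving the tree is 1 4 (10); add 1.
Step 7: cheapest edge leaving the tree is 1 2 (1); add 2.
Vertex order: 8, 7, 3, 4, 6, 5, 1, 2. The 4th vertex is 4.

4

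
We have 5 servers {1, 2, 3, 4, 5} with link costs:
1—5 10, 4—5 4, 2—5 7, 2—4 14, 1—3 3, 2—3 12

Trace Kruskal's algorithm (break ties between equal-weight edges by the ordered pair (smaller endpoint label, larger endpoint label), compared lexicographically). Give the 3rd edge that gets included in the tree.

Kruskal: consider edges lightest-first.
1—3 (3): add — endpoints in different components.
4—5 (4): add — endpoints in different components.
2—5 (7): add — endpoints in different components.
1—5 (10): add — endpoints in different components.
The 3rd edge added is 2—5.

2-5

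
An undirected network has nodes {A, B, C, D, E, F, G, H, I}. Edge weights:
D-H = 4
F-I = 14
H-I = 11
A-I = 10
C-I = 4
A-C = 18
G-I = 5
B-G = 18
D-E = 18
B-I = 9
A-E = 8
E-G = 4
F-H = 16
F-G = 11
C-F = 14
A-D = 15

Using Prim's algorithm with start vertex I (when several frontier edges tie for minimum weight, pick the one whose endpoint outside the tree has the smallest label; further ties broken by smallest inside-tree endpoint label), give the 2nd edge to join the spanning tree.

Prim, starting at I.
Step 1: cheapest edge leaving the tree is C-I (4); add C.
Step 2: cheapest edge leaving the tree is G-I (5); add G.
Step 3: cheapest edge leaving the tree is E-G (4); add E.
Step 4: cheapest edge leaving the tree is A-E (8); add A.
Step 5: cheapest edge leaving the tree is B-I (9); add B.
Step 6: cheapest edge leaving the tree is F-G (11); add F.
Step 7: cheapest edge leaving the tree is H-I (11); add H.
Step 8: cheapest edge leaving the tree is D-H (4); add D.
The 2nd edge added is G-I.

G-I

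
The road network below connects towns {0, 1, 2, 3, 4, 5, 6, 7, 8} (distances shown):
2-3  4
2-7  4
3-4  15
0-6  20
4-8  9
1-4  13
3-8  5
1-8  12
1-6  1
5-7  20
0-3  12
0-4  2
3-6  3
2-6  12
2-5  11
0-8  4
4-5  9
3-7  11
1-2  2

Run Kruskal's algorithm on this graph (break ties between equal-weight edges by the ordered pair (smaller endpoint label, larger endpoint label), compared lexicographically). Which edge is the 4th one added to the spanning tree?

3-6

Kruskal: consider edges lightest-first.
1-6 (1): add — endpoints in different components.
0-4 (2): add — endpoints in different components.
1-2 (2): add — endpoints in different components.
3-6 (3): add — endpoints in different components.
0-8 (4): add — endpoints in different components.
2-3 (4): skip — 2 and 3 already connected.
2-7 (4): add — endpoints in different components.
3-8 (5): add — endpoints in different components.
4-5 (9): add — endpoints in different components.
The 4th edge added is 3-6.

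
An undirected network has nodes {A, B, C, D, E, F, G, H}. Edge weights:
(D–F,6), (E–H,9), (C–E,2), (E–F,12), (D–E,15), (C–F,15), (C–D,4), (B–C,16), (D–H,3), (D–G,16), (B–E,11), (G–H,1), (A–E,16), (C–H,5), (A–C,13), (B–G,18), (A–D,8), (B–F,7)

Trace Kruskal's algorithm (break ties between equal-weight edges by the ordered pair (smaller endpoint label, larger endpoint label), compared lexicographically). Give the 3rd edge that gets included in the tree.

D-H

Kruskal: consider edges lightest-first.
G–H (1): add — endpoints in different components.
C–E (2): add — endpoints in different components.
D–H (3): add — endpoints in different components.
C–D (4): add — endpoints in different components.
C–H (5): skip — C and H already connected.
D–F (6): add — endpoints in different components.
B–F (7): add — endpoints in different components.
A–D (8): add — endpoints in different components.
The 3rd edge added is D–H.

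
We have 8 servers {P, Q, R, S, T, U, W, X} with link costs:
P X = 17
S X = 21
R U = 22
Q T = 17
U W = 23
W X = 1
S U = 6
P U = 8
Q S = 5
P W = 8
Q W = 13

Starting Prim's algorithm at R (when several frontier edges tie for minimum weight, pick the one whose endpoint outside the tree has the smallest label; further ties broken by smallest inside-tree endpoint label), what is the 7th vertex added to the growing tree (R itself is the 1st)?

X

Grow the tree from R using Prim:
Step 1: frontier [R U 22] → take R U (22); add U.
Step 2: frontier [S U 6, P U 8, U W 23] → take S U (6); add S.
Step 3: frontier [Q S 5, S X 21, P U 8, U W 23] → take Q S (5); add Q.
Step 4: frontier [Q W 13, Q T 17, S X 21, P U 8, U W 23] → take P U (8); add P.
Step 5: frontier [P W 8, P X 17, Q W 13, Q T 17, S X 21, U W 23] → take P W (8); add W.
Step 6: frontier [P X 17, Q T 17, S X 21, W X 1] → take W X (1); add X.
Step 7: frontier [Q T 17] → take Q T (17); add T.
Vertex order: R, U, S, Q, P, W, X, T. The 7th vertex is X.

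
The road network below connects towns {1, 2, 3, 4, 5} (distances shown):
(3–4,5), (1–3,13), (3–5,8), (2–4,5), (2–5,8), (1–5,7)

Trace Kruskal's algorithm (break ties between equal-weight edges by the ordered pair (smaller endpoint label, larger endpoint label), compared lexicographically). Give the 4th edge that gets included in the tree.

Sort edges by weight, then run Kruskal:
2–4 (5): add. Components now {1} {2,4} {3} {5}
3–4 (5): add. Components now {1} {2,3,4} {5}
1–5 (7): add. Components now {1,5} {2,3,4}
2–5 (8): add. Components now {1,2,3,4,5}
The 4th edge added is 2–5.

2-5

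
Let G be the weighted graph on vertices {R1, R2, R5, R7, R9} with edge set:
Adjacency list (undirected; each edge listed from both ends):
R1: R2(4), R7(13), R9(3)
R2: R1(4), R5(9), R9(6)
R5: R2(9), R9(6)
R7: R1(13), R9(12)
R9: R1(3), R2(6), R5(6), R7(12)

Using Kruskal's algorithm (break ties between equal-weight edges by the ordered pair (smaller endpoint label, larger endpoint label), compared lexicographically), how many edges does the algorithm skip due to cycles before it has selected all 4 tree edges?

Sort edges by weight, then run Kruskal:
R1-R9 (3): add — endpoints in different components.
R1-R2 (4): add — endpoints in different components.
R2-R9 (6): skip — R9 and R2 already connected.
R5-R9 (6): add — endpoints in different components.
R2-R5 (9): skip — R2 and R5 already connected.
R7-R9 (12): add — endpoints in different components.
Edges rejected before the tree was complete: 2.

2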